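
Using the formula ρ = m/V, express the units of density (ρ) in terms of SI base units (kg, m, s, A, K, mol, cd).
Units of each symbol in ρ = m/V:
  m (mass): kg
  V (volume): m³  → in the denominator, contributes 1/m³

Multiplying the contributions: [kg] · [1/m³]
Adding exponents of each base unit: kg: 1, m: -3
SI base units of density: kg/m³

Answer: kg/m³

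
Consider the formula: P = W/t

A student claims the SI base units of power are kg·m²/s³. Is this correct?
Units of each symbol in P = W/t:
  W (work): kg·m²/s²
  t (time): s  → in the denominator, contributes 1/s

Multiplying the contributions: [kg·m²/s²] · [1/s]
Adding exponents of each base unit: kg: 1, m: 2, s: -3
SI base units of power: kg·m²/s³

The claimed units kg·m²/s³ match the derived units, so the claim is correct.

Answer: Yes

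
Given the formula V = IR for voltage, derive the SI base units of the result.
Units of each symbol in V = IR:
  I (current): A
  R (resistance, in ohms): kg·m²/(s³·A²)

Multiplying the contributions: [A] · [kg·m²/(s³·A²)]
Adding exponents of each base unit: kg: 1, m: 2, s: -3, A: -1
SI base units of voltage: kg·m²/(s³·A)

Answer: kg·m²/(s³·A)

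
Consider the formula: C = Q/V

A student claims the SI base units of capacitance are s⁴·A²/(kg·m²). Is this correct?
Units of each symbol in C = Q/V:
  Q (charge, in coulombs): s·A
  V (voltage, in volts): kg·m²/(s³·A)  → in the denominator, contributes s³·A/(kg·m²)

Multiplying the contributions: [s·A] · [s³·A/(kg·m²)]
Adding exponents of each base unit: kg: -1, m: -2, s: 4, A: 2
SI base units of capacitance: s⁴·A²/(kg·m²)

The claimed units s⁴·A²/(kg·m²) match the derived units, so the claim is correct.

Answer: Yes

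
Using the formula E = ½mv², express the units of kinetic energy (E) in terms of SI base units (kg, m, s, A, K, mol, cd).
Units of each symbol in E = ½mv²:
  m (mass): kg
  v (speed): m/s  → to the power 2, contributes m²/s²
  The factor ½ is dimensionless.

Multiplying the contributions: [kg] · [m²/s²]
Adding exponents of each base unit: kg: 1, m: 2, s: -2
SI base units of kinetic energy: kg·m²/s²

Answer: kg·m²/s²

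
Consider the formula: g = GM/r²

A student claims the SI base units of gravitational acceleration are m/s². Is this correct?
Units of each symbol in g = GM/r²:
  G (gravitational constant): m³/(kg·s²)
  M (mass): kg
  r (distance): m  → to the power 2 in the denominator, contributes 1/m²

Multiplying the contributions: [m³/(kg·s²)] · [kg] · [1/m²]
Adding exponents of each base unit: m: 1, s: -2
SI base units of gravitational acceleration: m/s²

The claimed units m/s² match the derived units, so the claim is correct.

Answer: Yes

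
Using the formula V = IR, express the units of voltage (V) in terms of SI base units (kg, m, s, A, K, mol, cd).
Units of each symbol in V = IR:
  I (current): A
  R (resistance, in ohms): kg·m²/(s³·A²)

Multiplying the contributions: [A] · [kg·m²/(s³·A²)]
Adding exponents of each base unit: kg: 1, m: 2, s: -3, A: -1
SI base units of voltage: kg·m²/(s³·A)

Answer: kg·m²/(s³·A)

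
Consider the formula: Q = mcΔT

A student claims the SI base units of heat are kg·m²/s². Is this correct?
Units of each symbol in Q = mcΔT:
  m (mass): kg
  c (specific heat capacity, in J/(kg·K)): m²/(s²·K)
  ΔT (temperature change): K

Multiplying the contributions: [kg] · [m²/(s²·K)] · [K]
Adding exponents of each base unit: kg: 1, m: 2, s: -2
SI base units of heat: kg·m²/s²

The claimed units kg·m²/s² match the derived units, so the claim is correct.

Answer: Yes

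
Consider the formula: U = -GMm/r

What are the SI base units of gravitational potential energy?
Units of each symbol in U = -GMm/r:
  G (gravitational constant): m³/(kg·s²)
  M (mass): kg
  m (mass): kg
  r (distance): m  → in the denominator, contributes 1/m
  The minus sign does not affect the units.

Multiplying the contributions: [m³/(kg·s²)] · [kg] · [kg] · [1/m]
Adding exponents of each base unit: kg: 1, m: 2, s: -2
SI base units of gravitational potential energy: kg·m²/s²

Answer: kg·m²/s²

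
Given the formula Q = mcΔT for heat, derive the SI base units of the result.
Units of each symbol in Q = mcΔT:
  m (mass): kg
  c (specific heat capacity, in J/(kg·K)): m²/(s²·K)
  ΔT (temperature change): K

Multiplying the contributions: [kg] · [m²/(s²·K)] · [K]
Adding exponents of each base unit: kg: 1, m: 2, s: -2
SI base units of heat: kg·m²/s²

Answer: kg·m²/s²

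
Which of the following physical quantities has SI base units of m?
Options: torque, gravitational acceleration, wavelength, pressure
Checking the SI base units of each option:
  torque (τ = Fr): kg·m²/s²  ✗
  gravitational acceleration (g = GM/r²): m/s²  ✗
  wavelength (λ = v/f): m  ✓ matches
  pressure (P = F/A): kg/(m·s²)  ✗

Only wavelength has units m.

Answer: wavelength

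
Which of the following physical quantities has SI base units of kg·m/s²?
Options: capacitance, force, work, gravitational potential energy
Checking the SI base units of each option:
  capacitance (C = Q/V): s⁴·A²/(kg·m²)  ✗
  force (F = ma): kg·m/s²  ✓ matches
  work (W = Fd): kg·m²/s²  ✗
  gravitational potential energy (U = -GMm/r): kg·m²/s²  ✗

Only force has units kg·m/s².

Answer: force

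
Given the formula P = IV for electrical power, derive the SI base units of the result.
Units of each symbol in P = IV:
  I (current): A
  V (voltage, in volts): kg·m²/(s³·A)

Multiplying the contributions: [A] · [kg·m²/(s³·A)]
Adding exponents of each base unit: kg: 1, m: 2, s: -3
SI base units of electrical power: kg·m²/s³

Answer: kg·m²/s³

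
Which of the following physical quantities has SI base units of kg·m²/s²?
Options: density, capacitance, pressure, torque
Checking the SI base units of each option:
  density (ρ = m/V): kg/m³  ✗
  capacitance (C = Q/V): s⁴·A²/(kg·m²)  ✗
  pressure (P = F/A): kg/(m·s²)  ✗
  torque (τ = Fr): kg·m²/s²  ✓ matches

Only torque has units kg·m²/s².

Answer: torque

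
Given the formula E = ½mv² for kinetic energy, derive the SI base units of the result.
Units of each symbol in E = ½mv²:
  m (mass): kg
  v (speed): m/s  → to the power 2, contributes m²/s²
  The factor ½ is dimensionless.

Multiplying the contributions: [kg] · [m²/s²]
Adding exponents of each base unit: kg: 1, m: 2, s: -2
SI base units of kinetic energy: kg·m²/s²

Answer: kg·m²/s²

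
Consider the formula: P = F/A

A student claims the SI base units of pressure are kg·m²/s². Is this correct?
Units of each symbol in P = F/A:
  F (force): kg·m/s²
  A (area): m²  → in the denominator, contributes 1/m²

Multiplying the contributions: [kg·m/s²] · [1/m²]
Adding exponents of each base unit: kg: 1, m: -1, s: -2
SI base units of pressure: kg/(m·s²)

The claimed units kg·m²/s² (exponents kg: 1, m: 2, s: -2) do not match the derived units kg/(m·s²) (exponents kg: 1, m: -1, s: -2), so the claim is incorrect.

Answer: No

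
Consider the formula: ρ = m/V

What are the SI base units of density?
Units of each symbol in ρ = m/V:
  m (mass): kg
  V (volume): m³  → in the denominator, contributes 1/m³

Multiplying the contributions: [kg] · [1/m³]
Adding exponents of each base unit: kg: 1, m: -3
SI base units of density: kg/m³

Answer: kg/m³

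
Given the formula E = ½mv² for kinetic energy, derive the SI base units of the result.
Units of each symbol in E = ½mv²:
  m (mass): kg
  v (speed): m/s  → to the power 2, contributes m²/s²
  The factor ½ is dimensionless.

Multiplying the contributions: [kg] · [m²/s²]
Adding exponents of each base unit: kg: 1, m: 2, s: -2
SI base units of kinetic energy: kg·m²/s²

Answer: kg·m²/s²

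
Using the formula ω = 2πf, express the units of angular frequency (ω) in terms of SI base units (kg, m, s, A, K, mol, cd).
Units of each symbol in ω = 2πf:
  f (frequency): 1/s
  The factor 2π is dimensionless.

Multiplying the contributions: [1/s]
Adding exponents of each base unit: s: -1
SI base units of angular frequency: 1/s

Answer: 1/s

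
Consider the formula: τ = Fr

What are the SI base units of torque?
Units of each symbol in τ = Fr:
  F (force): kg·m/s²
  r (lever arm): m

Multiplying the contributions: [kg·m/s²] · [m]
Adding exponents of each base unit: kg: 1, m: 2, s: -2
SI base units of torque: kg·m²/s²

Answer: kg·m²/s²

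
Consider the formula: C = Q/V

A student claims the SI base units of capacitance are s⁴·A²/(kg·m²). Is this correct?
Units of each symbol in C = Q/V:
  Q (charge, in coulombs): s·A
  V (voltage, in volts): kg·m²/(s³·A)  → in the denominator, contributes s³·A/(kg·m²)

Multiplying the contributions: [s·A] · [s³·A/(kg·m²)]
Adding exponents of each base unit: kg: -1, m: -2, s: 4, A: 2
SI base units of capacitance: s⁴·A²/(kg·m²)

The claimed units s⁴·A²/(kg·m²) match the derived units, so the claim is correct.

Answer: Yes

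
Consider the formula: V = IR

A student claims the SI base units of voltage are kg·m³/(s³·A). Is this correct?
Units of each symbol in V = IR:
  I (current): A
  R (resistance, in ohms): kg·m²/(s³·A²)

Multiplying the contributions: [A] · [kg·m²/(s³·A²)]
Adding exponents of each base unit: kg: 1, m: 2, s: -3, A: -1
SI base units of voltage: kg·m²/(s³·A)

The claimed units kg·m³/(s³·A) (exponents kg: 1, m: 3, s: -3, A: -1) do not match the derived units kg·m²/(s³·A) (exponents kg: 1, m: 2, s: -3, A: -1), so the claim is incorrect.

Answer: No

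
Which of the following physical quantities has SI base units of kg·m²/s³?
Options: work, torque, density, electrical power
Checking the SI base units of each option:
  work (W = Fd): kg·m²/s²  ✗
  torque (τ = Fr): kg·m²/s²  ✗
  density (ρ = m/V): kg/m³  ✗
  electrical power (P = IV): kg·m²/s³  ✓ matches

Only electrical power has units kg·m²/s³.

Answer: electrical power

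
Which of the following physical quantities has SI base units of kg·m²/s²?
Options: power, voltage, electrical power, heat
Checking the SI base units of each option:
  power (P = W/t): kg·m²/s³  ✗
  voltage (V = IR): kg·m²/(s³·A)  ✗
  electrical power (P = IV): kg·m²/s³  ✗
  heat (Q = mcΔT): kg·m²/s²  ✓ matches

Only heat has units kg·m²/s².

Answer: heat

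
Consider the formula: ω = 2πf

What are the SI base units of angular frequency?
Units of each symbol in ω = 2πf:
  f (frequency): 1/s
  The factor 2π is dimensionless.

Multiplying the contributions: [1/s]
Adding exponents of each base unit: s: -1
SI base units of angular frequency: 1/s

Answer: 1/s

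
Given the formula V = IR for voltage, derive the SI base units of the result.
Units of each symbol in V = IR:
  I (current): A
  R (resistance, in ohms): kg·m²/(s³·A²)

Multiplying the contributions: [A] · [kg·m²/(s³·A²)]
Adding exponents of each base unit: kg: 1, m: 2, s: -3, A: -1
SI base units of voltage: kg·m²/(s³·A)

Answer: kg·m²/(s³·A)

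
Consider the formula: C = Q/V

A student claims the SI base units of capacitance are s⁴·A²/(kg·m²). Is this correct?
Units of each symbol in C = Q/V:
  Q (charge, in coulombs): s·A
  V (voltage, in volts): kg·m²/(s³·A)  → in the denominator, contributes s³·A/(kg·m²)

Multiplying the contributions: [s·A] · [s³·A/(kg·m²)]
Adding exponents of each base unit: kg: -1, m: -2, s: 4, A: 2
SI base units of capacitance: s⁴·A²/(kg·m²)

The claimed units s⁴·A²/(kg·m²) match the derived units, so the claim is correct.

Answer: Yes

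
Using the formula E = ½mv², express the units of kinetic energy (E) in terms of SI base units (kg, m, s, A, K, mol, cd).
Units of each symbol in E = ½mv²:
  m (mass): kg
  v (speed): m/s  → to the power 2, contributes m²/s²
  The factor ½ is dimensionless.

Multiplying the contributions: [kg] · [m²/s²]
Adding exponents of each base unit: kg: 1, m: 2, s: -2
SI base units of kinetic energy: kg·m²/s²

Answer: kg·m²/s²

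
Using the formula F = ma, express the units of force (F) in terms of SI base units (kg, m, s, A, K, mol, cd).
Units of each symbol in F = ma:
  m (mass): kg
  a (acceleration): m/s²

Multiplying the contributions: [kg] · [m/s²]
Adding exponents of each base unit: kg: 1, m: 1, s: -2
SI base units of force: kg·m/s²

Answer: kg·m/s²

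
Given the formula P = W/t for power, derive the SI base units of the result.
Units of each symbol in P = W/t:
  W (work): kg·m²/s²
  t (time): s  → in the denominator, contributes 1/s

Multiplying the contributions: [kg·m²/s²] · [1/s]
Adding exponents of each base unit: kg: 1, m: 2, s: -3
SI base units of power: kg·m²/s³

Answer: kg·m²/s³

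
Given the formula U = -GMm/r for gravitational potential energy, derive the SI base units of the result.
Units of each symbol in U = -GMm/r:
  G (gravitational constant): m³/(kg·s²)
  M (mass): kg
  m (mass): kg
  r (distance): m  → in the denominator, contributes 1/m
  The minus sign does not affect the units.

Multiplying the contributions: [m³/(kg·s²)] · [kg] · [kg] · [1/m]
Adding exponents of each base unit: kg: 1, m: 2, s: -2
SI base units of gravitational potential energy: kg·m²/s²

Answer: kg·m²/s²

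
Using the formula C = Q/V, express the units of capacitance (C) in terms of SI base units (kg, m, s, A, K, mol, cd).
Units of each symbol in C = Q/V:
  Q (charge, in coulombs): s·A
  V (voltage, in volts): kg·m²/(s³·A)  → in the denominator, contributes s³·A/(kg·m²)

Multiplying the contributions: [s·A] · [s³·A/(kg·m²)]
Adding exponents of each base unit: kg: -1, m: -2, s: 4, A: 2
SI base units of capacitance: s⁴·A²/(kg·m²)

Answer: s⁴·A²/(kg·m²)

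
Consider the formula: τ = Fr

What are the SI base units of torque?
Units of each symbol in τ = Fr:
  F (force): kg·m/s²
  r (lever arm): m

Multiplying the contributions: [kg·m/s²] · [m]
Adding exponents of each base unit: kg: 1, m: 2, s: -2
SI base units of torque: kg·m²/s²

Answer: kg·m²/s²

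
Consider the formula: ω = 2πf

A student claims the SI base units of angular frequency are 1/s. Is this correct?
Units of each symbol in ω = 2πf:
  f (frequency): 1/s
  The factor 2π is dimensionless.

Multiplying the contributions: [1/s]
Adding exponents of each base unit: s: -1
SI base units of angular frequency: 1/s

The claimed units 1/s match the derived units, so the claim is correct.

Answer: Yes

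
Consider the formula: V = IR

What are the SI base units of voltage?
Units of each symbol in V = IR:
  I (current): A
  R (resistance, in ohms): kg·m²/(s³·A²)

Multiplying the contributions: [A] · [kg·m²/(s³·A²)]
Adding exponents of each base unit: kg: 1, m: 2, s: -3, A: -1
SI base units of voltage: kg·m²/(s³·A)

Answer: kg·m²/(s³·A)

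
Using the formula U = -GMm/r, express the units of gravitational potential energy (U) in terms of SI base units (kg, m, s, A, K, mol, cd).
Units of each symbol in U = -GMm/r:
  G (gravitational constant): m³/(kg·s²)
  M (mass): kg
  m (mass): kg
  r (distance): m  → in the denominator, contributes 1/m
  The minus sign does not affect the units.

Multiplying the contributions: [m³/(kg·s²)] · [kg] · [kg] · [1/m]
Adding exponents of each base unit: kg: 1, m: 2, s: -2
SI base units of gravitational potential energy: kg·m²/s²

Answer: kg·m²/s²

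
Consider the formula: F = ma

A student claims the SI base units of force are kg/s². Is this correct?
Units of each symbol in F = ma:
  m (mass): kg
  a (acceleration): m/s²

Multiplying the contributions: [kg] · [m/s²]
Adding exponents of each base unit: kg: 1, m: 1, s: -2
SI base units of force: kg·m/s²

The claimed units kg/s² (exponents kg: 1, s: -2) do not match the derived units kg·m/s² (exponents kg: 1, m: 1, s: -2), so the claim is incorrect.

Answer: No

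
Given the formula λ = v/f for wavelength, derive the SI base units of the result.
Units of each symbol in λ = v/f:
  v (wave speed): m/s
  f (frequency): 1/s  → in the denominator, contributes s

Multiplying the contributions: [m/s] · [s]
Adding exponents of each base unit: m: 1
SI base units of wavelength: m

Answer: m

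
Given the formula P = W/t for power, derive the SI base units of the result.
Units of each symbol in P = W/t:
  W (work): kg·m²/s²
  t (time): s  → in the denominator, contributes 1/s

Multiplying the contributions: [kg·m²/s²] · [1/s]
Adding exponents of each base unit: kg: 1, m: 2, s: -3
SI base units of power: kg·m²/s³

Answer: kg·m²/s³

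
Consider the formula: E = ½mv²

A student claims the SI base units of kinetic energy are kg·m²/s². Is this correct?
Units of each symbol in E = ½mv²:
  m (mass): kg
  v (speed): m/s  → to the power 2, contributes m²/s²
  The factor ½ is dimensionless.

Multiplying the contributions: [kg] · [m²/s²]
Adding exponents of each base unit: kg: 1, m: 2, s: -2
SI base units of kinetic energy: kg·m²/s²

The claimed units kg·m²/s² match the derived units, so the claim is correct.

Answer: Yes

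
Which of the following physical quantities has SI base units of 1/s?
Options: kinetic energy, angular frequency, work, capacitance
Checking the SI base units of each option:
  kinetic energy (E = ½mv²): kg·m²/s²  ✗
  angular frequency (ω = 2πf): 1/s  ✓ matches
  work (W = Fd): kg·m²/s²  ✗
  capacitance (C = Q/V): s⁴·A²/(kg·m²)  ✗

Only angular frequency has units 1/s.

Answer: angular frequency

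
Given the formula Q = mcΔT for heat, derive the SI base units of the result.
Units of each symbol in Q = mcΔT:
  m (mass): kg
  c (specific heat capacity, in J/(kg·K)): m²/(s²·K)
  ΔT (temperature change): K

Multiplying the contributions: [kg] · [m²/(s²·K)] · [K]
Adding exponents of each base unit: kg: 1, m: 2, s: -2
SI base units of heat: kg·m²/s²

Answer: kg·m²/s²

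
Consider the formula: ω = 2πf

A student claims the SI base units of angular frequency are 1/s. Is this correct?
Units of each symbol in ω = 2πf:
  f (frequency): 1/s
  The factor 2π is dimensionless.

Multiplying the contributions: [1/s]
Adding exponents of each base unit: s: -1
SI base units of angular frequency: 1/s

The claimed units 1/s match the derived units, so the claim is correct.

Answer: Yes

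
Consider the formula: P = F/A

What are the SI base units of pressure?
Units of each symbol in P = F/A:
  F (force): kg·m/s²
  A (area): m²  → in the denominator, contributes 1/m²

Multiplying the contributions: [kg·m/s²] · [1/m²]
Adding exponents of each base unit: kg: 1, m: -1, s: -2
SI base units of pressure: kg/(m·s²)

Answer: kg/(m·s²)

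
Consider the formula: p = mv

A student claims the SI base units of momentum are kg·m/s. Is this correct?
Units of each symbol in p = mv:
  m (mass): kg
  v (velocity): m/s

Multiplying the contributions: [kg] · [m/s]
Adding exponents of each base unit: kg: 1, m: 1, s: -1
SI base units of momentum: kg·m/s

The claimed units kg·m/s match the derived units, so the claim is correct.

Answer: Yes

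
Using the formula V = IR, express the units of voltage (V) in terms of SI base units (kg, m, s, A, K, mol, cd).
Units of each symbol in V = IR:
  I (current): A
  R (resistance, in ohms): kg·m²/(s³·A²)

Multiplying the contributions: [A] · [kg·m²/(s³·A²)]
Adding exponents of each base unit: kg: 1, m: 2, s: -3, A: -1
SI base units of voltage: kg·m²/(s³·A)

Answer: kg·m²/(s³·A)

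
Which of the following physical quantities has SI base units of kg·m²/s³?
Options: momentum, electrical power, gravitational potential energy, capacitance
Checking the SI base units of each option:
  momentum (p = mv): kg·m/s  ✗
  electrical power (P = IV): kg·m²/s³  ✓ matches
  gravitational potential energy (U = -GMm/r): kg·m²/s²  ✗
  capacitance (C = Q/V): s⁴·A²/(kg·m²)  ✗

Only electrical power has units kg·m²/s³.

Answer: electrical power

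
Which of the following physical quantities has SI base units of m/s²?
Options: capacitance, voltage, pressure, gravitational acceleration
Checking the SI base units of each option:
  capacitance (C = Q/V): s⁴·A²/(kg·m²)  ✗
  voltage (V = IR): kg·m²/(s³·A)  ✗
  pressure (P = F/A): kg/(m·s²)  ✗
  gravitational acceleration (g = GM/r²): m/s²  ✓ matches

Only gravitational acceleration has units m/s².

Answer: gravitational acceleration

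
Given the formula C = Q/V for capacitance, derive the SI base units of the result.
Units of each symbol in C = Q/V:
  Q (charge, in coulombs): s·A
  V (voltage, in volts): kg·m²/(s³·A)  → in the denominator, contributes s³·A/(kg·m²)

Multiplying the contributions: [s·A] · [s³·A/(kg·m²)]
Adding exponents of each base unit: kg: -1, m: -2, s: 4, A: 2
SI base units of capacitance: s⁴·A²/(kg·m²)

Answer: s⁴·A²/(kg·m²)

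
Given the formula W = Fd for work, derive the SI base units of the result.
Units of each symbol in W = Fd:
  F (force): kg·m/s²
  d (displacement): m

Multiplying the contributions: [kg·m/s²] · [m]
Adding exponents of each base unit: kg: 1, m: 2, s: -2
SI base units of work: kg·m²/s²

Answer: kg·m²/s²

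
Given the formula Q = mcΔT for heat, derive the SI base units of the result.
Units of each symbol in Q = mcΔT:
  m (mass): kg
  c (specific heat capacity, in J/(kg·K)): m²/(s²·K)
  ΔT (temperature change): K

Multiplying the contributions: [kg] · [m²/(s²·K)] · [K]
Adding exponents of each base unit: kg: 1, m: 2, s: -2
SI base units of heat: kg·m²/s²

Answer: kg·m²/s²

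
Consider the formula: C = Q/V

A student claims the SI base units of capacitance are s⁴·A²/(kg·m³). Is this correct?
Units of each symbol in C = Q/V:
  Q (charge, in coulombs): s·A
  V (voltage, in volts): kg·m²/(s³·A)  → in the denominator, contributes s³·A/(kg·m²)

Multiplying the contributions: [s·A] · [s³·A/(kg·m²)]
Adding exponents of each base unit: kg: -1, m: -2, s: 4, A: 2
SI base units of capacitance: s⁴·A²/(kg·m²)

The claimed units s⁴·A²/(kg·m³) (exponents kg: -1, m: -3, s: 4, A: 2) do not match the derived units s⁴·A²/(kg·m²) (exponents kg: -1, m: -2, s: 4, A: 2), so the claim is incorrect.

Answer: No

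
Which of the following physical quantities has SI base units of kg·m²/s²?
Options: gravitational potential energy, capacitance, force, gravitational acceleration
Checking the SI base units of each option:
  gravitational potential energy (U = -GMm/r): kg·m²/s²  ✓ matches
  capacitance (C = Q/V): s⁴·A²/(kg·m²)  ✗
  force (F = ma): kg·m/s²  ✗
  gravitational acceleration (g = GM/r²): m/s²  ✗

Only gravitational potential energy has units kg·m²/s².

Answer: gravitational potential energy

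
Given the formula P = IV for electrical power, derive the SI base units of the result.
Units of each symbol in P = IV:
  I (current): A
  V (voltage, in volts): kg·m²/(s³·A)

Multiplying the contributions: [A] · [kg·m²/(s³·A)]
Adding exponents of each base unit: kg: 1, m: 2, s: -3
SI base units of electrical power: kg·m²/s³

Answer: kg·m²/s³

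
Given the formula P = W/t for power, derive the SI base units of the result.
Units of each symbol in P = W/t:
  W (work): kg·m²/s²
  t (time): s  → in the denominator, contributes 1/s

Multiplying the contributions: [kg·m²/s²] · [1/s]
Adding exponents of each base unit: kg: 1, m: 2, s: -3
SI base units of power: kg·m²/s³

Answer: kg·m²/s³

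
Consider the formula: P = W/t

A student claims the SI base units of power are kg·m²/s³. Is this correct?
Units of each symbol in P = W/t:
  W (work): kg·m²/s²
  t (time): s  → in the denominator, contributes 1/s

Multiplying the contributions: [kg·m²/s²] · [1/s]
Adding exponents of each base unit: kg: 1, m: 2, s: -3
SI base units of power: kg·m²/s³

The claimed units kg·m²/s³ match the derived units, so the claim is correct.

Answer: Yes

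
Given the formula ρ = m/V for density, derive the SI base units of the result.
Units of each symbol in ρ = m/V:
  m (mass): kg
  V (volume): m³  → in the denominator, contributes 1/m³

Multiplying the contributions: [kg] · [1/m³]
Adding exponents of each base unit: kg: 1, m: -3
SI base units of density: kg/m³

Answer: kg/m³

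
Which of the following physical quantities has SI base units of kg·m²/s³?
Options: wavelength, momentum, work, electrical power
Checking the SI base units of each option:
  wavelength (λ = v/f): m  ✗
  momentum (p = mv): kg·m/s  ✗
  work (W = Fd): kg·m²/s²  ✗
  electrical power (P = IV): kg·m²/s³  ✓ matches

Only electrical power has units kg·m²/s³.

Answer: electrical power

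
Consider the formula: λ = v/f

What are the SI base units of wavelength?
Units of each symbol in λ = v/f:
  v (wave speed): m/s
  f (frequency): 1/s  → in the denominator, contributes s

Multiplying the contributions: [m/s] · [s]
Adding exponents of each base unit: m: 1
SI base units of wavelength: m

Answer: m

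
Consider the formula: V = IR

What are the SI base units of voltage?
Units of each symbol in V = IR:
  I (current): A
  R (resistance, in ohms): kg·m²/(s³·A²)

Multiplying the contributions: [A] · [kg·m²/(s³·A²)]
Adding exponents of each base unit: kg: 1, m: 2, s: -3, A: -1
SI base units of voltage: kg·m²/(s³·A)

Answer: kg·m²/(s³·A)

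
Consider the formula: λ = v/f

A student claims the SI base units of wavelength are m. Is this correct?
Units of each symbol in λ = v/f:
  v (wave speed): m/s
  f (frequency): 1/s  → in the denominator, contributes s

Multiplying the contributions: [m/s] · [s]
Adding exponents of each base unit: m: 1
SI base units of wavelength: m

The claimed units m match the derived units, so the claim is correct.

Answer: Yes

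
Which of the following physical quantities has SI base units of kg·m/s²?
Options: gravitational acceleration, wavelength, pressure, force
Checking the SI base units of each option:
  gravitational acceleration (g = GM/r²): m/s²  ✗
  wavelength (λ = v/f): m  ✗
  pressure (P = F/A): kg/(m·s²)  ✗
  force (F = ma): kg·m/s²  ✓ matches

Only force has units kg·m/s².

Answer: force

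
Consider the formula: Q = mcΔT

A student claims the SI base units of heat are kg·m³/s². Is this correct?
Units of each symbol in Q = mcΔT:
  m (mass): kg
  c (specific heat capacity, in J/(kg·K)): m²/(s²·K)
  ΔT (temperature change): K

Multiplying the contributions: [kg] · [m²/(s²·K)] · [K]
Adding exponents of each base unit: kg: 1, m: 2, s: -2
SI base units of heat: kg·m²/s²

The claimed units kg·m³/s² (exponents kg: 1, m: 3, s: -2) do not match the derived units kg·m²/s² (exponents kg: 1, m: 2, s: -2), so the claim is incorrect.

Answer: No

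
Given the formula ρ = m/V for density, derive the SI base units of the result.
Units of each symbol in ρ = m/V:
  m (mass): kg
  V (volume): m³  → in the denominator, contributes 1/m³

Multiplying the contributions: [kg] · [1/m³]
Adding exponents of each base unit: kg: 1, m: -3
SI base units of density: kg/m³

Answer: kg/m³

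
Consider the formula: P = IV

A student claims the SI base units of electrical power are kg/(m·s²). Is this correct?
Units of each symbol in P = IV:
  I (current): A
  V (voltage, in volts): kg·m²/(s³·A)

Multiplying the contributions: [A] · [kg·m²/(s³·A)]
Adding exponents of each base unit: kg: 1, m: 2, s: -3
SI base units of electrical power: kg·m²/s³

The claimed units kg/(m·s²) (exponents kg: 1, m: -1, s: -2) do not match the derived units kg·m²/s³ (exponents kg: 1, m: 2, s: -3), so the claim is incorrect.

Answer: No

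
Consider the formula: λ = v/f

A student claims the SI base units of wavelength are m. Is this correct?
Units of each symbol in λ = v/f:
  v (wave speed): m/s
  f (frequency): 1/s  → in the denominator, contributes s

Multiplying the contributions: [m/s] · [s]
Adding exponents of each base unit: m: 1
SI base units of wavelength: m

The claimed units m match the derived units, so the claim is correct.

Answer: Yes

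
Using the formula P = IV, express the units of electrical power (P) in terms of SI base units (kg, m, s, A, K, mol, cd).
Units of each symbol in P = IV:
  I (current): A
  V (voltage, in volts): kg·m²/(s³·A)

Multiplying the contributions: [A] · [kg·m²/(s³·A)]
Adding exponents of each base unit: kg: 1, m: 2, s: -3
SI base units of electrical power: kg·m²/s³

Answer: kg·m²/s³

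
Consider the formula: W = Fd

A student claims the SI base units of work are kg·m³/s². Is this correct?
Units of each symbol in W = Fd:
  F (force): kg·m/s²
  d (displacement): m

Multiplying the contributions: [kg·m/s²] · [m]
Adding exponents of each base unit: kg: 1, m: 2, s: -2
SI base units of work: kg·m²/s²

The claimed units kg·m³/s² (exponents kg: 1, m: 3, s: -2) do not match the derived units kg·m²/s² (exponents kg: 1, m: 2, s: -2), so the claim is incorrect.

Answer: No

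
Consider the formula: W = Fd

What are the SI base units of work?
Units of each symbol in W = Fd:
  F (force): kg·m/s²
  d (displacement): m

Multiplying the contributions: [kg·m/s²] · [m]
Adding exponents of each base unit: kg: 1, m: 2, s: -2
SI base units of work: kg·m²/s²

Answer: kg·m²/s²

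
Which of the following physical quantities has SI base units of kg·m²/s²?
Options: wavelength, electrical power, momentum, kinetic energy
Checking the SI base units of each option:
  wavelength (λ = v/f): m  ✗
  electrical power (P = IV): kg·m²/s³  ✗
  momentum (p = mv): kg·m/s  ✗
  kinetic energy (E = ½mv²): kg·m²/s²  ✓ matches

Only kinetic energy has units kg·m²/s².

Answer: kinetic energy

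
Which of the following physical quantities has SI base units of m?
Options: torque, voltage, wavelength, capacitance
Checking the SI base units of each option:
  torque (τ = Fr): kg·m²/s²  ✗
  voltage (V = IR): kg·m²/(s³·A)  ✗
  wavelength (λ = v/f): m  ✓ matches
  capacitance (C = Q/V): s⁴·A²/(kg·m²)  ✗

Only wavelength has units m.

Answer: wavelength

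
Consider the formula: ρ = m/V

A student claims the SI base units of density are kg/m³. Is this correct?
Units of each symbol in ρ = m/V:
  m (mass): kg
  V (volume): m³  → in the denominator, contributes 1/m³

Multiplying the contributions: [kg] · [1/m³]
Adding exponents of each base unit: kg: 1, m: -3
SI base units of density: kg/m³

The claimed units kg/m³ match the derived units, so the claim is correct.

Answer: Yes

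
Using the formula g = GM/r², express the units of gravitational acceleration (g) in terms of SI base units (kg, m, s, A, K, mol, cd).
Units of each symbol in g = GM/r²:
  G (gravitational constant): m³/(kg·s²)
  M (mass): kg
  r (distance): m  → to the power 2 in the denominator, contributes 1/m²

Multiplying the contributions: [m³/(kg·s²)] · [kg] · [1/m²]
Adding exponents of each base unit: m: 1, s: -2
SI base units of gravitational acceleration: m/s²

Answer: m/s²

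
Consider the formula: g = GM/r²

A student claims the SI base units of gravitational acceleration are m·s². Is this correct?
Units of each symbol in g = GM/r²:
  G (gravitational constant): m³/(kg·s²)
  M (mass): kg
  r (distance): m  → to the power 2 in the denominator, contributes 1/m²

Multiplying the contributions: [m³/(kg·s²)] · [kg] · [1/m²]
Adding exponents of each base unit: m: 1, s: -2
SI base units of gravitational acceleration: m/s²

The claimed units m·s² (exponents m: 1, s: 2) do not match the derived units m/s² (exponents m: 1, s: -2), so the claim is incorrect.

Answer: No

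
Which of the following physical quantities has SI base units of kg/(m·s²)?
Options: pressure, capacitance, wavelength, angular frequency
Checking the SI base units of each option:
  pressure (P = F/A): kg/(m·s²)  ✓ matches
  capacitance (C = Q/V): s⁴·A²/(kg·m²)  ✗
  wavelength (λ = v/f): m  ✗
  angular frequency (ω = 2πf): 1/s  ✗

Only pressure has units kg/(m·s²).

Answer: pressure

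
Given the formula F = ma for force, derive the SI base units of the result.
Units of each symbol in F = ma:
  m (mass): kg
  a (acceleration): m/s²

Multiplying the contributions: [kg] · [m/s²]
Adding exponents of each base unit: kg: 1, m: 1, s: -2
SI base units of force: kg·m/s²

Answer: kg·m/s²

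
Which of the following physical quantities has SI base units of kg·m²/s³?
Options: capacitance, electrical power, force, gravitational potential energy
Checking the SI base units of each option:
  capacitance (C = Q/V): s⁴·A²/(kg·m²)  ✗
  electrical power (P = IV): kg·m²/s³  ✓ matches
  force (F = ma): kg·m/s²  ✗
  gravitational potential energy (U = -GMm/r): kg·m²/s²  ✗

Only electrical power has units kg·m²/s³.

Answer: electrical power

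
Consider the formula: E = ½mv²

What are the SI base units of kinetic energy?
Units of each symbol in E = ½mv²:
  m (mass): kg
  v (speed): m/s  → to the power 2, contributes m²/s²
  The factor ½ is dimensionless.

Multiplying the contributions: [kg] · [m²/s²]
Adding exponents of each base unit: kg: 1, m: 2, s: -2
SI base units of kinetic energy: kg·m²/s²

Answer: kg·m²/s²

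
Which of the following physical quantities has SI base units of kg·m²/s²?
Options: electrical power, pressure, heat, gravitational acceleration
Checking the SI base units of each option:
  electrical power (P = IV): kg·m²/s³  ✗
  pressure (P = F/A): kg/(m·s²)  ✗
  heat (Q = mcΔT): kg·m²/s²  ✓ matches
  gravitational acceleration (g = GM/r²): m/s²  ✗

Only heat has units kg·m²/s².

Answer: heat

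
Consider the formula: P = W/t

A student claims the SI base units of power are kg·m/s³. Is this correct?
Units of each symbol in P = W/t:
  W (work): kg·m²/s²
  t (time): s  → in the denominator, contributes 1/s

Multiplying the contributions: [kg·m²/s²] · [1/s]
Adding exponents of each base unit: kg: 1, m: 2, s: -3
SI base units of power: kg·m²/s³

The claimed units kg·m/s³ (exponents kg: 1, m: 1, s: -3) do not match the derived units kg·m²/s³ (exponents kg: 1, m: 2, s: -3), so the claim is incorrect.

Answer: No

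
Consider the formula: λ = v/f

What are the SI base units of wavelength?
Units of each symbol in λ = v/f:
  v (wave speed): m/s
  f (frequency): 1/s  → in the denominator, contributes s

Multiplying the contributions: [m/s] · [s]
Adding exponents of each base unit: m: 1
SI base units of wavelength: m

Answer: m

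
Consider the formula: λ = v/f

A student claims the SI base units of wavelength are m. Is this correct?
Units of each symbol in λ = v/f:
  v (wave speed): m/s
  f (frequency): 1/s  → in the denominator, contributes s

Multiplying the contributions: [m/s] · [s]
Adding exponents of each base unit: m: 1
SI base units of wavelength: m

The claimed units m match the derived units, so the claim is correct.

Answer: Yes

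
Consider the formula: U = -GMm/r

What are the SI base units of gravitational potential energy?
Units of each symbol in U = -GMm/r:
  G (gravitational constant): m³/(kg·s²)
  M (mass): kg
  m (mass): kg
  r (distance): m  → in the denominator, contributes 1/m
  The minus sign does not affect the units.

Multiplying the contributions: [m³/(kg·s²)] · [kg] · [kg] · [1/m]
Adding exponents of each base unit: kg: 1, m: 2, s: -2
SI base units of gravitational potential energy: kg·m²/s²

Answer: kg·m²/s²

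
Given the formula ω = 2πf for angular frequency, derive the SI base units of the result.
Units of each symbol in ω = 2πf:
  f (frequency): 1/s
  The factor 2π is dimensionless.

Multiplying the contributions: [1/s]
Adding exponents of each base unit: s: -1
SI base units of angular frequency: 1/s

Answer: 1/s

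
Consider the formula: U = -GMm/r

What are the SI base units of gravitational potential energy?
Units of each symbol in U = -GMm/r:
  G (gravitational constant): m³/(kg·s²)
  M (mass): kg
  m (mass): kg
  r (distance): m  → in the denominator, contributes 1/m
  The minus sign does not affect the units.

Multiplying the contributions: [m³/(kg·s²)] · [kg] · [kg] · [1/m]
Adding exponents of each base unit: kg: 1, m: 2, s: -2
SI base units of gravitational potential energy: kg·m²/s²

Answer: kg·m²/s²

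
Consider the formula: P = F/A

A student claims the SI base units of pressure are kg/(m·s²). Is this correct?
Units of each symbol in P = F/A:
  F (force): kg·m/s²
  A (area): m²  → in the denominator, contributes 1/m²

Multiplying the contributions: [kg·m/s²] · [1/m²]
Adding exponents of each base unit: kg: 1, m: -1, s: -2
SI base units of pressure: kg/(m·s²)

The claimed units kg/(m·s²) match the derived units, so the claim is correct.

Answer: Yes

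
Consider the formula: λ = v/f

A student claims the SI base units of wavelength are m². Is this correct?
Units of each symbol in λ = v/f:
  v (wave speed): m/s
  f (frequency): 1/s  → in the denominator, contributes s

Multiplying the contributions: [m/s] · [s]
Adding exponents of each base unit: m: 1
SI base units of wavelength: m

The claimed units m² (exponents m: 2) do not match the derived units m (exponents m: 1), so the claim is incorrect.

Answer: No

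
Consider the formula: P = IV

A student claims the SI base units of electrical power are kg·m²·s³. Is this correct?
Units of each symbol in P = IV:
  I (current): A
  V (voltage, in volts): kg·m²/(s³·A)

Multiplying the contributions: [A] · [kg·m²/(s³·A)]
Adding exponents of each base unit: kg: 1, m: 2, s: -3
SI base units of electrical power: kg·m²/s³

The claimed units kg·m²·s³ (exponents kg: 1, m: 2, s: 3) do not match the derived units kg·m²/s³ (exponents kg: 1, m: 2, s: -3), so the claim is incorrect.

Answer: No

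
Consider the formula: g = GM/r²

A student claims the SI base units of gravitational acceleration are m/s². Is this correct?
Units of each symbol in g = GM/r²:
  G (gravitational constant): m³/(kg·s²)
  M (mass): kg
  r (distance): m  → to the power 2 in the denominator, contributes 1/m²

Multiplying the contributions: [m³/(kg·s²)] · [kg] · [1/m²]
Adding exponents of each base unit: m: 1, s: -2
SI base units of gravitational acceleration: m/s²

The claimed units m/s² match the derived units, so the claim is correct.

Answer: Yes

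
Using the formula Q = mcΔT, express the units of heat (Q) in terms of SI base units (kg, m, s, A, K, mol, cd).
Units of each symbol in Q = mcΔT:
  m (mass): kg
  c (specific heat capacity, in J/(kg·K)): m²/(s²·K)
  ΔT (temperature change): K

Multiplying the contributions: [kg] · [m²/(s²·K)] · [K]
Adding exponents of each base unit: kg: 1, m: 2, s: -2
SI base units of heat: kg·m²/s²

Answer: kg·m²/s²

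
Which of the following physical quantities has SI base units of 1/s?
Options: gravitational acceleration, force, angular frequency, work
Checking the SI base units of each option:
  gravitational acceleration (g = GM/r²): m/s²  ✗
  force (F = ma): kg·m/s²  ✗
  angular frequency (ω = 2πf): 1/s  ✓ matches
  work (W = Fd): kg·m²/s²  ✗

Only angular frequency has units 1/s.

Answer: angular frequency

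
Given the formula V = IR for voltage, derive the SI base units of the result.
Units of each symbol in V = IR:
  I (current): A
  R (resistance, in ohms): kg·m²/(s³·A²)

Multiplying the contributions: [A] · [kg·m²/(s³·A²)]
Adding exponents of each base unit: kg: 1, m: 2, s: -3, A: -1
SI base units of voltage: kg·m²/(s³·A)

Answer: kg·m²/(s³·A)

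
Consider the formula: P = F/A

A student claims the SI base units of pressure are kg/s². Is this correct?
Units of each symbol in P = F/A:
  F (force): kg·m/s²
  A (area): m²  → in the denominator, contributes 1/m²

Multiplying the contributions: [kg·m/s²] · [1/m²]
Adding exponents of each base unit: kg: 1, m: -1, s: -2
SI base units of pressure: kg/(m·s²)

The claimed units kg/s² (exponents kg: 1, s: -2) do not match the derived units kg/(m·s²) (exponents kg: 1, m: -1, s: -2), so the claim is incorrect.

Answer: No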